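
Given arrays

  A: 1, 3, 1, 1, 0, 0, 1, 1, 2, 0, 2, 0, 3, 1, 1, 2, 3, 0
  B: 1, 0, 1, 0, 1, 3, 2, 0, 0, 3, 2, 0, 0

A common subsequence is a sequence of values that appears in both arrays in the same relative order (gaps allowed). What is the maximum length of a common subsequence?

10

One common subsequence of length 10: 1 (A #1, B #1) → 1 (A #4, B #3) → 0 (A #6, B #4) → 1 (A #7, B #5) → 2 (A #9, B #7) → 0 (A #10, B #8) → 0 (A #12, B #9) → 3 (A #13, B #10) → 2 (A #16, B #11) → 0 (A #18, B #13), and the DP table's final entry dp[18][13] is also 10, so no common subsequence is longer.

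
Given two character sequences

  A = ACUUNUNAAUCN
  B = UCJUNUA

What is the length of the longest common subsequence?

Let dp[i][j] be the LCS length of the first i characters of A and the first j characters of B. dp[i][j] = dp[i-1][j-1]+1 when the i-th and j-th characters match, else max(dp[i-1][j], dp[i][j-1]).
    ·  U  C  J  U  N  U  A
 ·  0  0  0  0  0  0  0  0
 A  0  0  0  0  0  0  0  1
 C  0  0  1  1  1  1  1  1
 U  0  1  1  1  2  2  2  2
 U  0  1  1  1  2  2  3  3
 N  0  1  1  1  2  3  3  3
 U  0  1  1  1  2  3  4  4
 N  0  1  1  1  2  3  4  4
 A  0  1  1  1  2  3  4  5
 A  0  1  1  1  2  3  4  5
 U  0  1  1  1  2  3  4  5
 C  0  1  2  2  2  3  4  5
 N  0  1  2  2  2  3  4  5
dp[12][7] = 5. One LCS (by backtracking along matches): CUNUA.

5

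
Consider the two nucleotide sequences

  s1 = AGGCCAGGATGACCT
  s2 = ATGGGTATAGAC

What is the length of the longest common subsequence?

Match A (s1 #1, s2 #1) → G (s1 #2, s2 #3) → G (s1 #3, s2 #4) → G (s1 #7, s2 #5) → A (s1 #9, s2 #7) → T (s1 #10, s2 #8) → G (s1 #11, s2 #10) → A (s1 #12, s2 #11) → C (s1 #14, s2 #12) — 9 bases in the same relative order in both. Since dp[15][12] = 9, nothing longer is possible.

9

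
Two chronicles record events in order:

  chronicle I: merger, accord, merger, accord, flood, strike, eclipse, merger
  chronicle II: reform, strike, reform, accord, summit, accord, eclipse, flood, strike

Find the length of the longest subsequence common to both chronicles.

4

One common subsequence of length 4: accord at chronicle I[2]=chronicle II[4], accord at chronicle I[4]=chronicle II[6], flood at chronicle I[5]=chronicle II[8], strike at chronicle I[6]=chronicle II[9]. dp[8][9] = 4 confirms this is the maximum.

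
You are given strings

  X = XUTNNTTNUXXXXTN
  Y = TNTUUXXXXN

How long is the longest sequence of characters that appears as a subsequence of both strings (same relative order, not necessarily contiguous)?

9

Let dp[i][j] be the LCS length of the first i characters of X and the first j characters of Y. dp[i][j] = dp[i-1][j-1]+1 when the i-th and j-th characters match, else max(dp[i-1][j], dp[i][j-1]).
    ·  T  N  T  U  U  X  X  X  X  N
 ·  0  0  0  0  0  0  0  0  0  0  0
 X  0  0  0  0  0  0  1  1  1  1  1
 U  0  0  0  0  1  1  1  1  1  1  1
 T  0  1  1  1  1  1  1  1  1  1  1
 N  0  1  2  2  2  2  2  2  2  2  2
 N  0  1  2  2  2  2  2  2  2  2  3
 T  0  1  2  3  3  3  3  3  3  3  3
 T  0  1  2  3  3  3  3  3  3  3  3
 N  0  1  2  3  3  3  3  3  3  3  4
 U  0  1  2  3  4  4  4  4  4  4  4
 X  0  1  2  3  4  4  5  5  5  5  5
 X  0  1  2  3  4  4  5  6  6  6  6
 X  0  1  2  3  4  4  5  6  7  7  7
 X  0  1  2  3  4  4  5  6  7  8  8
 T  0  1  2  3  4  4  5  6  7  8  8
 N  0  1  2  3  4  4  5  6  7  8  9
dp[15][10] = 9. One LCS (by backtracking along matches): TNTUXXXXN.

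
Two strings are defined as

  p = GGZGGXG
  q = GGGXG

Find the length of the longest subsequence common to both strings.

Let dp[i][j] be the LCS length of the first i characters of p and the first j characters of q. dp[i][j] = dp[i-1][j-1]+1 when the i-th and j-th characters match, else max(dp[i-1][j], dp[i][j-1]).
    ·  G  G  G  X  G
 ·  0  0  0  0  0  0
 G  0  1  1  1  1  1
 G  0  1  2  2  2  2
 Z  0  1  2  2  2  2
 G  0  1  2  3  3  3
 G  0  1  2  3  3  4
 X  0  1  2  3  4  4
 G  0  1  2  3  4  5
dp[7][5] = 5. One LCS (by backtracking along matches): GGGXG.

5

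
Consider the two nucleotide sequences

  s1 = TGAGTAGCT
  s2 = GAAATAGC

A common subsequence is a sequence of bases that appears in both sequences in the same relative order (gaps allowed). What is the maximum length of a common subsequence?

6

Match G at s1[2]=s2[1], A at s1[3]=s2[4], T at s1[5]=s2[5], A at s1[6]=s2[6], G at s1[7]=s2[7], C at s1[8]=s2[8] — 6 bases in the same relative order in both. The LCS DP gives dp[9][8] = 6, so this is optimal.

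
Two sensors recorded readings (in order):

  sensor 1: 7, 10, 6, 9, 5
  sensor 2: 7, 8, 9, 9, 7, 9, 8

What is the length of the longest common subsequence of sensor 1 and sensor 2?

Taking 7 at sensor 1[1]=sensor 2[5], then 9 at sensor 1[4]=sensor 2[6] gives a common subsequence of length 2. dp[5][7] = 2 confirms this is the maximum.

2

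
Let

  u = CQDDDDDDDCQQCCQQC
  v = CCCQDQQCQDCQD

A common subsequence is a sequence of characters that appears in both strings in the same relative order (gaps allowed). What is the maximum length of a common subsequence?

Pick C at u[1]=v[3], then Q at u[2]=v[4], then D at u[9]=v[5], then Q at u[11]=v[6], then Q at u[12]=v[7], then C at u[13]=v[8], then C at u[14]=v[11], then Q at u[15]=v[12]; all 8 characters appear in both, in order. Since dp[17][13] = 8, nothing longer is possible.

8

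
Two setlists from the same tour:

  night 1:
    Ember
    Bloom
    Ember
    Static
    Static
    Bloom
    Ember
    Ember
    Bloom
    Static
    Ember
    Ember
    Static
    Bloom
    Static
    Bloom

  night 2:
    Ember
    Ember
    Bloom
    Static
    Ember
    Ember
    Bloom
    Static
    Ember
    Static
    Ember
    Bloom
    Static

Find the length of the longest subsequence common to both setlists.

11

One common subsequence of length 11: Ember [1,2], Bloom [2,3], Static [5,4], Ember [7,5], Ember [8,6], Bloom [9,7], Static [10,8], Ember [11,9], Ember [12,11], Bloom [14,12], Static [15,13], and the DP table's final entry dp[16][13] is also 11, so no common subsequence is longer.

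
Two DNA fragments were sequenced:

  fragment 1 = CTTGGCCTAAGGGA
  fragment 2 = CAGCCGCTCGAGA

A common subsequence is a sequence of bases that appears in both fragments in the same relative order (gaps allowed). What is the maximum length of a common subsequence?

8

One common subsequence of length 8: C at fragment 1[1]=fragment 2[1], then G at fragment 1[4]=fragment 2[3], then G at fragment 1[5]=fragment 2[6], then C at fragment 1[6]=fragment 2[7], then C at fragment 1[7]=fragment 2[9], then A at fragment 1[10]=fragment 2[11], then G at fragment 1[13]=fragment 2[12], then A at fragment 1[14]=fragment 2[13]. Since dp[14][13] = 8, nothing longer is possible.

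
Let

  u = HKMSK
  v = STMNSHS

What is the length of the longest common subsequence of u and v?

2

Let dp[i][j] be the LCS length of the first i characters of u and the first j characters of v. dp[i][j] = dp[i-1][j-1]+1 when the i-th and j-th characters match, else max(dp[i-1][j], dp[i][j-1]).
    ·  S  T  M  N  S  H  S
 ·  0  0  0  0  0  0  0  0
 H  0  0  0  0  0  0  1  1
 K  0  0  0  0  0  0  1  1
 M  0  0  0  1  1  1  1  1
 S  0  1  1  1  1  2  2  2
 K  0  1  1  1  1  2  2  2
dp[5][7] = 2. One LCS (by backtracking along matches): HS.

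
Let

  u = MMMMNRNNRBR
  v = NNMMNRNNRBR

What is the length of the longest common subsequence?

Taking M at u[3]=v[3], then M at u[4]=v[4], then N at u[5]=v[5], then R at u[6]=v[6], then N at u[7]=v[7], then N at u[8]=v[8], then R at u[9]=v[9], then B at u[10]=v[10], then R at u[11]=v[11] gives a common subsequence of length 9. dp[11][11] = 9 confirms this is the maximum.

9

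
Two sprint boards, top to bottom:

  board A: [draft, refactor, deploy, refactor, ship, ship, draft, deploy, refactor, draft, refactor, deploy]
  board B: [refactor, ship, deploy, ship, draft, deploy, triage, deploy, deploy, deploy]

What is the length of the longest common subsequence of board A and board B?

6

Pick refactor (board A #2, board B #1) → deploy (board A #3, board B #3) → ship (board A #6, board B #4) → draft (board A #7, board B #5) → deploy (board A #8, board B #9) → deploy (board A #12, board B #10); all 6 tasks appear in both, in order. The LCS DP gives dp[12][10] = 6, so this is optimal.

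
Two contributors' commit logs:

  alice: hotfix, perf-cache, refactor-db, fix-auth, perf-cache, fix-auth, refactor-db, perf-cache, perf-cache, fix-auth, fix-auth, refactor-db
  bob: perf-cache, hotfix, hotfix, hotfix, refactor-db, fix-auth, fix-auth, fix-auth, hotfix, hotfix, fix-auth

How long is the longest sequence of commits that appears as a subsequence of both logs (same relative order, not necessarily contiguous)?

One common subsequence of length 6: hotfix at alice[1]=bob[4], refactor-db at alice[3]=bob[5], fix-auth at alice[4]=bob[6], fix-auth at alice[6]=bob[7], fix-auth at alice[10]=bob[8], fix-auth at alice[11]=bob[11]. The LCS DP gives dp[12][11] = 6, so this is optimal.

6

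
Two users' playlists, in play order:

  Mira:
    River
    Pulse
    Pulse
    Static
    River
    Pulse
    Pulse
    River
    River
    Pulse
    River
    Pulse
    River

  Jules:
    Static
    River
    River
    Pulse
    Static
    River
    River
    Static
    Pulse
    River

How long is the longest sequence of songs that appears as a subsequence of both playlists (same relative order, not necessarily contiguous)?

Match River at Mira[1]=Jules[3]; then Pulse at Mira[3]=Jules[4]; then Static at Mira[4]=Jules[5]; then River at Mira[5]=Jules[6]; then River at Mira[8]=Jules[7]; then Pulse at Mira[12]=Jules[9]; then River at Mira[13]=Jules[10] — 7 songs in the same relative order in both. Since dp[13][10] = 7, nothing longer is possible.

7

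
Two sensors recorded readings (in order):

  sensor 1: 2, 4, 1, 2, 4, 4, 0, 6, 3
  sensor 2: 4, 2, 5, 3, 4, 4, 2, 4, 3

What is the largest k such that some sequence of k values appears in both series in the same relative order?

5

Let dp[i][j] be the LCS length of the first i values of sensor 1 and the first j values of sensor 2. dp[i][j] = dp[i-1][j-1]+1 when the i-th and j-th values match, else max(dp[i-1][j], dp[i][j-1]).
    ·  4  2  5  3  4  4  2  4  3
 ·  0  0  0  0  0  0  0  0  0  0
 2  0  0  1  1  1  1  1  1  1  1
 4  0  1  1  1  1  2  2  2  2  2
 1  0  1  1  1  1  2  2  2  2  2
 2  0  1  2  2  2  2  2  3  3  3
 4  0  1  2  2  2  3  3  3  4  4
 4  0  1  2  2  2  3  4  4  4  4
 0  0  1  2  2  2  3  4  4  4  4
 6  0  1  2  2  2  3  4  4  4  4
 3  0  1  2  2  3  3  4  4  4  5
dp[9][9] = 5. One LCS (by backtracking along matches): 2, 4, 2, 4, 3.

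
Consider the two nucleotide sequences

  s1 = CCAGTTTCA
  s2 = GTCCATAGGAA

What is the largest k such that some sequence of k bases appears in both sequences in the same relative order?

Let dp[i][j] be the LCS length of the first i bases of s1 and the first j bases of s2. dp[i][j] = dp[i-1][j-1]+1 when the i-th and j-th bases match, else max(dp[i-1][j], dp[i][j-1]).
    ·  G  T  C  C  A  T  A  G  G  A  A
 ·  0  0  0  0  0  0  0  0  0  0  0  0
 C  0  0  0  1  1  1  1  1  1  1  1  1
 C  0  0  0  1  2  2  2  2  2  2  2  2
 A  0  0  0  1  2  3  3  3  3  3  3  3
 G  0  1  1  1  2  3  3  3  4  4  4  4
 T  0  1  2  2  2  3  4  4  4  4  4  4
 T  0  1  2  2  2  3  4  4  4  4  4  4
 T  0  1  2  2  2  3  4  4  4  4  4  4
 C  0  1  2  3  3  3  4  4  4  4  4  4
 A  0  1  2  3  3  4  4  5  5  5  5  5
dp[9][11] = 5. One LCS (by backtracking along matches): CCAGA.

5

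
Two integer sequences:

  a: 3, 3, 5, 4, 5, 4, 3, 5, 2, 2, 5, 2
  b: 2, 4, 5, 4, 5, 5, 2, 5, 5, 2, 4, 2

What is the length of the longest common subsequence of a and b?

Let dp[i][j] be the LCS length of the first i values of a and the first j values of b. dp[i][j] = dp[i-1][j-1]+1 when the i-th and j-th values match, else max(dp[i-1][j], dp[i][j-1]).
    ·  2  4  5  4  5  5  2  5  5  2  4  2
 ·  0  0  0  0  0  0  0  0  0  0  0  0  0
 3  0  0  0  0  0  0  0  0  0  0  0  0  0
 3  0  0  0  0  0  0  0  0  0  0  0  0  0
 5  0  0  0  1  1  1  1  1  1  1  1  1  1
 4  0  0  1  1  2  2  2  2  2  2  2  2  2
 5  0  0  1  2  2  3  3  3  3  3  3  3  3
 4  0  0  1  2  3  3  3  3  3  3  3  4  4
 3  0  0  1  2  3  3  3  3  3  3  3  4  4
 5  0  0  1  2  3  4  4  4  4  4  4  4  4
 2  0  1  1  2  3  4  4  5  5  5  5  5  5
 2  0  1  1  2  3  4  4  5  5  5  6  6  6
 5  0  1  1  2  3  4  5  5  6  6  6  6  6
 2  0  1  1  2  3  4  5  6  6  6  7  7  7
dp[12][12] = 7. One LCS (by backtracking along matches): 5, 4, 5, 5, 2, 2, 2.

7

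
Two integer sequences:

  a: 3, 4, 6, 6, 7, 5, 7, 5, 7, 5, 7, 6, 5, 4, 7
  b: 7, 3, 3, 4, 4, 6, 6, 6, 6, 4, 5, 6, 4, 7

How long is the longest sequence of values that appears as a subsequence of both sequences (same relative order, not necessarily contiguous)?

Match 3 at a[1]=b[3]; then 4 at a[2]=b[5]; then 6 at a[3]=b[8]; then 6 at a[4]=b[9]; then 5 at a[10]=b[11]; then 6 at a[12]=b[12]; then 4 at a[14]=b[13]; then 7 at a[15]=b[14] — 8 values in the same relative order in both. Since dp[15][14] = 8, nothing longer is possible.

8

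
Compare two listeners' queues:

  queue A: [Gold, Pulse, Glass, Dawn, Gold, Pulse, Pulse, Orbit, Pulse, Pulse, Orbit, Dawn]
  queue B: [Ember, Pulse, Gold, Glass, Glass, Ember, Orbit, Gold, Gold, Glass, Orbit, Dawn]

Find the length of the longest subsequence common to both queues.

5

Match Gold [1,3], Glass [3,5], Gold [5,9], Orbit [11,11], Dawn [12,12] — 5 songs in the same relative order in both. Since dp[12][12] = 5, nothing longer is possible.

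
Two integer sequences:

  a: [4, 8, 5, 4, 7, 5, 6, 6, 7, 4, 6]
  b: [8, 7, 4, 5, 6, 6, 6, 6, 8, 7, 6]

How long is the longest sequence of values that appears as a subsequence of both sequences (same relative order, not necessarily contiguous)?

7

Let dp[i][j] be the LCS length of the first i values of a and the first j values of b. dp[i][j] = dp[i-1][j-1]+1 when the i-th and j-th values match, else max(dp[i-1][j], dp[i][j-1]).
    ·  8  7  4  5  6  6  6  6  8  7  6
 ·  0  0  0  0  0  0  0  0  0  0  0  0
 4  0  0  0  1  1  1  1  1  1  1  1  1
 8  0  1  1  1  1  1  1  1  1  2  2  2
 5  0  1  1  1  2  2  2  2  2  2  2  2
 4  0  1  1  2  2  2  2  2  2  2  2  2
 7  0  1  2  2  2  2  2  2  2  2  3  3
 5  0  1  2  2  3  3  3  3  3  3  3  3
 6  0  1  2  2  3  4  4  4  4  4  4  4
 6  0  1  2  2  3  4  5  5  5  5  5  5
 7  0  1  2  2  3  4  5  5  5  5  6  6
 4  0  1  2  3  3  4  5  5  5  5  6  6
 6  0  1  2  3  3  4  5  6  6  6  6  7
dp[11][11] = 7. One LCS (by backtracking along matches): 8, 4, 5, 6, 6, 7, 6.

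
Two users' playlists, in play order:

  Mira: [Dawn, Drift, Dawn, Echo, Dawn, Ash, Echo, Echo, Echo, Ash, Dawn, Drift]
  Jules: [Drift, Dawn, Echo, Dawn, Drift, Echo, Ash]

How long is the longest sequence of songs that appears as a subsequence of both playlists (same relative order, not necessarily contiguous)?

Taking Drift (Mira #2, Jules #1), Dawn (Mira #3, Jules #2), Echo (Mira #4, Jules #3), Dawn (Mira #5, Jules #4), Echo (Mira #9, Jules #6), Ash (Mira #10, Jules #7) gives a common subsequence of length 6. Since dp[12][7] = 6, nothing longer is possible.

6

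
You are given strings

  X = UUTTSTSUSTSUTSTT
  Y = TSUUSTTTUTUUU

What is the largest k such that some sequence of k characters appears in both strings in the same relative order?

Taking U at X[1]=Y[3], U at X[2]=Y[4], T at X[3]=Y[6], T at X[4]=Y[7], T at X[6]=Y[8], U at X[8]=Y[9], T at X[10]=Y[10], U at X[12]=Y[13] gives a common subsequence of length 8. The LCS DP gives dp[16][13] = 8, so this is optimal.

8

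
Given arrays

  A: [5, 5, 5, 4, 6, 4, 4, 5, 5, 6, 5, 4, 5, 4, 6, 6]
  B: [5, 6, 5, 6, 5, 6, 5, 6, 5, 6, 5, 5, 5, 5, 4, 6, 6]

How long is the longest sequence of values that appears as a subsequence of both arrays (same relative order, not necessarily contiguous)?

12

One common subsequence of length 12: 5 at A[1]=B[1], 5 at A[2]=B[3], 5 at A[3]=B[5], 6 at A[5]=B[6], 5 at A[8]=B[7], 5 at A[9]=B[9], 6 at A[10]=B[10], 5 at A[11]=B[13], 5 at A[13]=B[14], 4 at A[14]=B[15], 6 at A[15]=B[16], 6 at A[16]=B[17]. dp[16][17] = 12 confirms this is the maximum.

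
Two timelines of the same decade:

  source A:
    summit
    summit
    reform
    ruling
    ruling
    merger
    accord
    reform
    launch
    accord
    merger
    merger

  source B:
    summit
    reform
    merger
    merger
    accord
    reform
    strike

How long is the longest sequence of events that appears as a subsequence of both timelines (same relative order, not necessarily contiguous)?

Taking summit at source A[2]=source B[1], reform at source A[3]=source B[2], merger at source A[6]=source B[4], accord at source A[7]=source B[5], reform at source A[8]=source B[6] gives a common subsequence of length 5. dp[12][7] = 5 confirms this is the maximum.

5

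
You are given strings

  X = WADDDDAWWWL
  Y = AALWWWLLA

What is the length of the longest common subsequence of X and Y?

Let dp[i][j] be the LCS length of the first i characters of X and the first j characters of Y. dp[i][j] = dp[i-1][j-1]+1 when the i-th and j-th characters match, else max(dp[i-1][j], dp[i][j-1]).
    ·  A  A  L  W  W  W  L  L  A
 ·  0  0  0  0  0  0  0  0  0  0
 W  0  0  0  0  1  1  1  1  1  1
 A  0  1  1  1  1  1  1  1  1  2
 D  0  1  1  1  1  1  1  1  1  2
 D  0  1  1  1  1  1  1  1  1  2
 D  0  1  1  1  1  1  1  1  1  2
 D  0  1  1  1  1  1  1  1  1  2
 A  0  1  2  2  2  2  2  2  2  2
 W  0  1  2  2  3  3  3  3  3  3
 W  0  1  2  2  3  4  4  4  4  4
 W  0  1  2  2  3  4  5  5  5  5
 L  0  1  2  3  3  4  5  6  6  6
dp[11][9] = 6. One LCS (by backtracking along matches): AAWWWL.

6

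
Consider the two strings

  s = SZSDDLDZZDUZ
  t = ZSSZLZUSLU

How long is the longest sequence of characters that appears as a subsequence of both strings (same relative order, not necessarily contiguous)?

Let dp[i][j] be the LCS length of the first i characters of s and the first j characters of t. dp[i][j] = dp[i-1][j-1]+1 when the i-th and j-th characters match, else max(dp[i-1][j], dp[i][j-1]).
    ·  Z  S  S  Z  L  Z  U  S  L  U
 ·  0  0  0  0  0  0  0  0  0  0  0
 S  0  0  1  1  1  1  1  1  1  1  1
 Z  0  1  1  1  2  2  2  2  2  2  2
 S  0  1  2  2  2  2  2  2  3  3  3
 D  0  1  2  2  2  2  2  2  3  3  3
 D  0  1  2  2  2  2  2  2  3  3  3
 L  0  1  2  2  2  3  3  3  3  4  4
 D  0  1  2  2  2  3  3  3  3  4  4
 Z  0  1  2  2  3  3  4  4  4  4  4
 Z  0  1  2  2  3  3  4  4  4  4  4
 D  0  1  2  2  3  3  4  4  4  4  4
 U  0  1  2  2  3  3  4  5  5  5  5
 Z  0  1  2  2  3  3  4  5  5  5  5
dp[12][10] = 5. One LCS (by backtracking along matches): SZSLU.

5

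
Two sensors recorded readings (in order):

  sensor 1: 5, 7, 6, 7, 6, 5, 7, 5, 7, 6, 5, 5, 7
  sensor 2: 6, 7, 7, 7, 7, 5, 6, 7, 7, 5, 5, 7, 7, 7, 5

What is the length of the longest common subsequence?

8

One common subsequence of length 8: 7 [2,4], then 7 [4,5], then 6 [5,7], then 7 [7,8], then 7 [9,9], then 5 [11,10], then 5 [12,11], then 7 [13,14]. The LCS DP gives dp[13][15] = 8, so this is optimal.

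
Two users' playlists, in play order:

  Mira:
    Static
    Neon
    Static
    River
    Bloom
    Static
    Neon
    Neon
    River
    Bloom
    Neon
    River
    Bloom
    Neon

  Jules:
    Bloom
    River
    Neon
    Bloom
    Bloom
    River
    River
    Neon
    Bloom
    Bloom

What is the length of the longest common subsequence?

Pick Neon at Mira[2]=Jules[3]; then River at Mira[4]=Jules[7]; then Neon at Mira[8]=Jules[8]; then Bloom at Mira[10]=Jules[9]; then Bloom at Mira[13]=Jules[10]; all 5 songs appear in both, in order. Since dp[14][10] = 5, nothing longer is possible.

5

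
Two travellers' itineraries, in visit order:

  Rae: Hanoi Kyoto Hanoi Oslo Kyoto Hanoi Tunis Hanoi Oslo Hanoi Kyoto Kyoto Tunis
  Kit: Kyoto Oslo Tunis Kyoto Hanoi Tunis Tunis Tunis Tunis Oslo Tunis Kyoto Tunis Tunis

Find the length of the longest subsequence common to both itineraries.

8

Match Kyoto [2,1] → Oslo [4,2] → Kyoto [5,4] → Hanoi [6,5] → Tunis [7,9] → Oslo [9,10] → Kyoto [11,12] → Tunis [13,14] — 8 stops in the same relative order in both. Since dp[13][14] = 8, nothing longer is possible.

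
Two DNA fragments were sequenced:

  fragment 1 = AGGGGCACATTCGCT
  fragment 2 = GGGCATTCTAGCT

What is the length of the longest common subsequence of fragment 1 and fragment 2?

11

Taking G (fragment 1 #3, fragment 2 #1), then G (fragment 1 #4, fragment 2 #2), then G (fragment 1 #5, fragment 2 #3), then C (fragment 1 #8, fragment 2 #4), then A (fragment 1 #9, fragment 2 #5), then T (fragment 1 #10, fragment 2 #6), then T (fragment 1 #11, fragment 2 #7), then C (fragment 1 #12, fragment 2 #8), then G (fragment 1 #13, fragment 2 #11), then C (fragment 1 #14, fragment 2 #12), then T (fragment 1 #15, fragment 2 #13) gives a common subsequence of length 11, and the DP table's final entry dp[15][13] is also 11, so no common subsequence is longer.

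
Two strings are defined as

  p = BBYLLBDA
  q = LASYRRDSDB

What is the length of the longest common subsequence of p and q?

Pick Y (p #3, q #4), B (p #6, q #10); all 2 characters appear in both, in order. The LCS DP gives dp[8][10] = 2, so this is optimal.

2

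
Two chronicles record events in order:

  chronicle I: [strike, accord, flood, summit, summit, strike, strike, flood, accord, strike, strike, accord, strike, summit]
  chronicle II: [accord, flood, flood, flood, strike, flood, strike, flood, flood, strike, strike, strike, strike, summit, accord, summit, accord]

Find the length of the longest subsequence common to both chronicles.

9

Pick accord at chronicle I[2]=chronicle II[1]; then flood at chronicle I[3]=chronicle II[4]; then strike at chronicle I[6]=chronicle II[5]; then strike at chronicle I[7]=chronicle II[7]; then flood at chronicle I[8]=chronicle II[9]; then strike at chronicle I[10]=chronicle II[12]; then strike at chronicle I[11]=chronicle II[13]; then accord at chronicle I[12]=chronicle II[15]; then summit at chronicle I[14]=chronicle II[16]; all 9 events appear in both, in order. The LCS DP gives dp[14][17] = 9, so this is optimal.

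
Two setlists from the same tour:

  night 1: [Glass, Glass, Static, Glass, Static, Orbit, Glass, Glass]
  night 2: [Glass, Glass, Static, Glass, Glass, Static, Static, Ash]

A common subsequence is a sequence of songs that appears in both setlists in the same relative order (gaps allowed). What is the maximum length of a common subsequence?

5

Pick Glass (night 1 #1, night 2 #1), Glass (night 1 #2, night 2 #2), Static (night 1 #3, night 2 #3), Glass (night 1 #4, night 2 #5), Static (night 1 #5, night 2 #7); all 5 songs appear in both, in order. Since dp[8][8] = 5, nothing longer is possible.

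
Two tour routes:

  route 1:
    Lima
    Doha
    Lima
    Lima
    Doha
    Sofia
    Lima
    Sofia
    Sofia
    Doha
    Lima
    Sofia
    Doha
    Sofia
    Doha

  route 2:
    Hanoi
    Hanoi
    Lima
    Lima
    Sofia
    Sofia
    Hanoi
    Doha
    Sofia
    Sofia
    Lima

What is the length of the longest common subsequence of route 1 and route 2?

7

Pick Lima [3,3]; then Lima [4,4]; then Sofia [6,5]; then Sofia [8,6]; then Doha [10,8]; then Sofia [12,9]; then Sofia [14,10]; all 7 stops appear in both, in order, and the DP table's final entry dp[15][11] is also 7, so no common subsequence is longer.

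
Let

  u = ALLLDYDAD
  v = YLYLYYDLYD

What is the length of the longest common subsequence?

Let dp[i][j] be the LCS length of the first i characters of u and the first j characters of v. dp[i][j] = dp[i-1][j-1]+1 when the i-th and j-th characters match, else max(dp[i-1][j], dp[i][j-1]).
    ·  Y  L  Y  L  Y  Y  D  L  Y  D
 ·  0  0  0  0  0  0  0  0  0  0  0
 A  0  0  0  0  0  0  0  0  0  0  0
 L  0  0  1  1  1  1  1  1  1  1  1
 L  0  0  1  1  2  2  2  2  2  2  2
 L  0  0  1  1  2  2  2  2  3  3  3
 D  0  0  1  1  2  2  2  3  3  3  4
 Y  0  1  1  2  2  3  3  3  3  4  4
 D  0  1  1  2  2  3  3  4  4  4  5
 A  0  1  1  2  2  3  3  4  4  4  5
 D  0  1  1  2  2  3  3  4  4  4  5
dp[9][10] = 5. One LCS (by backtracking along matches): LLLYD.

5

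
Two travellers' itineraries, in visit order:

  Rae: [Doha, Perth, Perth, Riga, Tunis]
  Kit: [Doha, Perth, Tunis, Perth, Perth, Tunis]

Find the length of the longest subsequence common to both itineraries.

4

Match Doha [1,1], Perth [2,4], Perth [3,5], Tunis [5,6] — 4 stops in the same relative order in both. The LCS DP gives dp[5][6] = 4, so this is optimal.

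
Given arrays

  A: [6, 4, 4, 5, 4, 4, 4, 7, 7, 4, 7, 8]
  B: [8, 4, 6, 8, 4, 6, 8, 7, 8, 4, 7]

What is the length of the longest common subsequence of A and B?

5

Taking 6 at A[1]=B[3] → 4 at A[2]=B[5] → 7 at A[8]=B[8] → 4 at A[10]=B[10] → 7 at A[11]=B[11] gives a common subsequence of length 5. Since dp[12][11] = 5, nothing longer is possible.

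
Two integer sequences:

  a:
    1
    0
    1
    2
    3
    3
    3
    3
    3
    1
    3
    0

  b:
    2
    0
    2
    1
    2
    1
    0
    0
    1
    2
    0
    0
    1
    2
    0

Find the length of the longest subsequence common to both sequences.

Match 1 (a #1, b #6); then 0 (a #2, b #8); then 1 (a #3, b #9); then 2 (a #4, b #10); then 1 (a #10, b #13); then 0 (a #12, b #15) — 6 values in the same relative order in both. Since dp[12][15] = 6, nothing longer is possible.

6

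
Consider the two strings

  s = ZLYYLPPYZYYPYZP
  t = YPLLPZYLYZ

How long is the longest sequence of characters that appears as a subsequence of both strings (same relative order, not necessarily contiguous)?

Taking L [2,3], then L [5,4], then P [7,5], then Z [9,6], then Y [10,7], then Y [13,9], then Z [14,10] gives a common subsequence of length 7. The LCS DP gives dp[15][10] = 7, so this is optimal.

7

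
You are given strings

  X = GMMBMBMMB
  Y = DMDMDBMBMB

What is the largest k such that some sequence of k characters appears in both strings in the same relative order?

7

Taking M at X[2]=Y[2] → M at X[3]=Y[4] → B at X[4]=Y[6] → M at X[5]=Y[7] → B at X[6]=Y[8] → M at X[8]=Y[9] → B at X[9]=Y[10] gives a common subsequence of length 7. The LCS DP gives dp[9][10] = 7, so this is optimal.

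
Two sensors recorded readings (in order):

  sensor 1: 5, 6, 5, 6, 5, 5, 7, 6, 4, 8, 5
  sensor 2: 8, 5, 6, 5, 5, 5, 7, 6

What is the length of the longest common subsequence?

7

Match 5 [1,2], 6 [2,3], 5 [3,4], 5 [5,5], 5 [6,6], 7 [7,7], 6 [8,8] — 7 values in the same relative order in both. dp[11][8] = 7 confirms this is the maximum.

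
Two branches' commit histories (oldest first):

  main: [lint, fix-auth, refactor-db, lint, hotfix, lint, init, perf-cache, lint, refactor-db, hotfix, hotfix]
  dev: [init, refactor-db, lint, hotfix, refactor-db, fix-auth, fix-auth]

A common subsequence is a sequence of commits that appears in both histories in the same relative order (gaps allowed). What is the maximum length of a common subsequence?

4

Pick refactor-db [3,2]; then lint [4,3]; then hotfix [5,4]; then refactor-db [10,5]; all 4 commits appear in both, in order. The LCS DP gives dp[12][7] = 4, so this is optimal.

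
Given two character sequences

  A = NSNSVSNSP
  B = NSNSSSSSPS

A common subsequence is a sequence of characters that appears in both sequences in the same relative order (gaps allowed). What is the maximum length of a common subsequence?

Let dp[i][j] be the LCS length of the first i characters of A and the first j characters of B. dp[i][j] = dp[i-1][j-1]+1 when the i-th and j-th characters match, else max(dp[i-1][j], dp[i][j-1]).
    ·  N  S  N  S  S  S  S  S  P  S
 ·  0  0  0  0  0  0  0  0  0  0  0
 N  0  1  1  1  1  1  1  1  1  1  1
 S  0  1  2  2  2  2  2  2  2  2  2
 N  0  1  2  3  3  3  3  3  3  3  3
 S  0  1  2  3  4  4  4  4  4  4  4
 V  0  1  2  3  4  4  4  4  4  4  4
 S  0  1  2  3  4  5  5  5  5  5  5
 N  0  1  2  3  4  5  5  5  5  5  5
 S  0  1  2  3  4  5  6  6  6  6  6
 P  0  1  2  3  4  5  6  6  6  7  7
dp[9][10] = 7. One LCS (by backtracking along matches): NSNSSSP.

7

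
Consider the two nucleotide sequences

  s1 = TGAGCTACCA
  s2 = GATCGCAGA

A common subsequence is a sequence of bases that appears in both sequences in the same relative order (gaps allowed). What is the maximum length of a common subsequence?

Let dp[i][j] be the LCS length of the first i bases of s1 and the first j bases of s2. dp[i][j] = dp[i-1][j-1]+1 when the i-th and j-th bases match, else max(dp[i-1][j], dp[i][j-1]).
    ·  G  A  T  C  G  C  A  G  A
 ·  0  0  0  0  0  0  0  0  0  0
 T  0  0  0  1  1  1  1  1  1  1
 G  0  1  1  1  1  2  2  2  2  2
 A  0  1  2  2  2  2  2  3  3  3
 G  0  1  2  2  2  3  3  3  4  4
 C  0  1  2  2  3  3  4  4  4  4
 T  0  1  2  3  3  3  4  4  4  4
 A  0  1  2  3  3  3  4  5  5  5
 C  0  1  2  3  4  4  4  5  5  5
 C  0  1  2  3  4  4  5  5  5  5
 A  0  1  2  3  4  4  5  6  6  6
dp[10][9] = 6. One LCS (by backtracking along matches): GAGCAA.

6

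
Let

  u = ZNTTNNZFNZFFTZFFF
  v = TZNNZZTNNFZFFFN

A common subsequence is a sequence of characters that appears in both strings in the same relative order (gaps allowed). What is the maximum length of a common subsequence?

Taking Z at u[1]=v[2] → N at u[2]=v[4] → T at u[4]=v[7] → N at u[5]=v[8] → N at u[6]=v[9] → F at u[8]=v[10] → Z at u[10]=v[11] → F at u[11]=v[12] → F at u[12]=v[13] → F at u[15]=v[14] gives a common subsequence of length 10. dp[17][15] = 10 confirms this is the maximum.

10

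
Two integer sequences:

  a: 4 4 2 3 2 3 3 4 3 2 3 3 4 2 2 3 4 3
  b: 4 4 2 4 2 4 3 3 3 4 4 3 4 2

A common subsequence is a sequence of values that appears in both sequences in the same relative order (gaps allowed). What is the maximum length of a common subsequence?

Pick 4 (a #1, b #1), then 4 (a #2, b #2), then 2 (a #3, b #3), then 2 (a #5, b #5), then 4 (a #8, b #6), then 3 (a #9, b #7), then 3 (a #11, b #8), then 3 (a #12, b #9), then 4 (a #13, b #11), then 3 (a #16, b #12), then 4 (a #17, b #13); all 11 values appear in both, in order. Since dp[18][14] = 11, nothing longer is possible.

11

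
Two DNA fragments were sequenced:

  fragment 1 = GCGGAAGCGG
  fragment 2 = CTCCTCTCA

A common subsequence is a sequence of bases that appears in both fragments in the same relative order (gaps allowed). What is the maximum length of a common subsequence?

2

Let dp[i][j] be the LCS length of the first i bases of fragment 1 and the first j bases of fragment 2. dp[i][j] = dp[i-1][j-1]+1 when the i-th and j-th bases match, else max(dp[i-1][j], dp[i][j-1]).
    ·  C  T  C  C  T  C  T  C  A
 ·  0  0  0  0  0  0  0  0  0  0
 G  0  0  0  0  0  0  0  0  0  0
 C  0  1  1  1  1  1  1  1  1  1
 G  0  1  1  1  1  1  1  1  1  1
 G  0  1  1  1  1  1  1  1  1  1
 A  0  1  1  1  1  1  1  1  1  2
 A  0  1  1  1  1  1  1  1  1  2
 G  0  1  1  1  1  1  1  1  1  2
 C  0  1  1  2  2  2  2  2  2  2
 G  0  1  1  2  2  2  2  2  2  2
 G  0  1  1  2  2  2  2  2  2  2
dp[10][9] = 2. One LCS (by backtracking along matches): CA.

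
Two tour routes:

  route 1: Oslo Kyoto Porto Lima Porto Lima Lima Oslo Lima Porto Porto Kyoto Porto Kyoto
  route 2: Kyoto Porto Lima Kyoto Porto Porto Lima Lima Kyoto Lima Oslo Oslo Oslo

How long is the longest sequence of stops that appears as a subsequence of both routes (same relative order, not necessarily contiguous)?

7

One common subsequence of length 7: Kyoto at route 1[2]=route 2[1] → Porto at route 1[3]=route 2[2] → Lima at route 1[4]=route 2[3] → Porto at route 1[5]=route 2[6] → Lima at route 1[6]=route 2[8] → Lima at route 1[7]=route 2[10] → Oslo at route 1[8]=route 2[13]. dp[14][13] = 7 confirms this is the maximum.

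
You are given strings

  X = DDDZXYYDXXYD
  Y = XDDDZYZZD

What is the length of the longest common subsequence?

6

Let dp[i][j] be the LCS length of the first i characters of X and the first j characters of Y. dp[i][j] = dp[i-1][j-1]+1 when the i-th and j-th characters match, else max(dp[i-1][j], dp[i][j-1]).
    ·  X  D  D  D  Z  Y  Z  Z  D
 ·  0  0  0  0  0  0  0  0  0  0
 D  0  0  1  1  1  1  1  1  1  1
 D  0  0  1  2  2  2  2  2  2  2
 D  0  0  1  2  3  3  3  3  3  3
 Z  0  0  1  2  3  4  4  4  4  4
 X  0  1  1  2  3  4  4  4  4  4
 Y  0  1  1  2  3  4  5  5  5  5
 Y  0  1  1  2  3  4  5  5  5  5
 D  0  1  2  2  3  4  5  5  5  6
 X  0  1  2  2  3  4  5  5  5  6
 X  0  1  2  2  3  4  5  5  5  6
 Y  0  1  2  2  3  4  5  5  5  6
 D  0  1  2  3  3  4  5  5  5  6
dp[12][9] = 6. One LCS (by backtracking along matches): DDDZYD.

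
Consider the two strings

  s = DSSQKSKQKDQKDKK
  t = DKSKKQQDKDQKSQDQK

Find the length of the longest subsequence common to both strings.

11

Match D [1,1], S [3,3], K [5,4], K [7,5], Q [8,7], K [9,9], D [10,10], Q [11,11], K [12,12], D [13,15], K [15,17] — 11 characters in the same relative order in both. Since dp[15][17] = 11, nothing longer is possible.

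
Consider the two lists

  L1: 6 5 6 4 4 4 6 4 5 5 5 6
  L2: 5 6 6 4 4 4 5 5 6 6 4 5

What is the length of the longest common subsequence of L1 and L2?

Let dp[i][j] be the LCS length of the first i values of L1 and the first j values of L2. dp[i][j] = dp[i-1][j-1]+1 when the i-th and j-th values match, else max(dp[i-1][j], dp[i][j-1]).
    ·  5  6  6  4  4  4  5  5  6  6  4  5
 ·  0  0  0  0  0  0  0  0  0  0  0  0  0
 6  0  0  1  1  1  1  1  1  1  1  1  1  1
 5  0  1  1  1  1  1  1  2  2  2  2  2  2
 6  0  1  2  2  2  2  2  2  2  3  3  3  3
 4  0  1  2  2  3  3  3  3  3  3  3  4  4
 4  0  1  2  2  3  4  4  4  4  4  4  4  4
 4  0  1  2  2  3  4  5  5  5  5  5  5  5
 6  0  1  2  3  3  4  5  5  5  6  6  6  6
 4  0  1  2  3  4  4  5  5  5  6  6  7  7
 5  0  1  2  3  4  4  5  6  6  6  6  7  8
 5  0  1  2  3  4  4  5  6  7  7  7  7  8
 5  0  1  2  3  4  4  5  6  7  7  7  7  8
 6  0  1  2  3  4  4  5  6  7  8  8  8  8
dp[12][12] = 8. One LCS (by backtracking along matches): 6, 6, 4, 4, 4, 6, 4, 5.

8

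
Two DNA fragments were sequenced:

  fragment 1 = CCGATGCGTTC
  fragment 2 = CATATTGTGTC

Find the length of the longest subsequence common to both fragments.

7

Match C at fragment 1[1]=fragment 2[1], then A at fragment 1[4]=fragment 2[4], then T at fragment 1[5]=fragment 2[6], then G at fragment 1[6]=fragment 2[7], then G at fragment 1[8]=fragment 2[9], then T at fragment 1[10]=fragment 2[10], then C at fragment 1[11]=fragment 2[11] — 7 bases in the same relative order in both, and the DP table's final entry dp[11][11] is also 7, so no common subsequence is longer.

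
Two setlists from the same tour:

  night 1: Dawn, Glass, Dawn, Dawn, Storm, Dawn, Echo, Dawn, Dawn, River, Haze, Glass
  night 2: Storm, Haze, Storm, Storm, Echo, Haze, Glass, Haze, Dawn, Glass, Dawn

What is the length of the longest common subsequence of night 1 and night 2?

4

Match Storm [5,4] → Echo [7,5] → Dawn [8,9] → Dawn [9,11] — 4 songs in the same relative order in both. The LCS DP gives dp[12][11] = 4, so this is optimal.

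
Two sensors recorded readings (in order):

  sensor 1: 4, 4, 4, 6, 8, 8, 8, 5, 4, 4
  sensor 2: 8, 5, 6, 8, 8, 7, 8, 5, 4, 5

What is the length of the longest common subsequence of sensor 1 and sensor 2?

6

Taking 6 (sensor 1 #4, sensor 2 #3), then 8 (sensor 1 #5, sensor 2 #4), then 8 (sensor 1 #6, sensor 2 #5), then 8 (sensor 1 #7, sensor 2 #7), then 5 (sensor 1 #8, sensor 2 #8), then 4 (sensor 1 #9, sensor 2 #9) gives a common subsequence of length 6. Since dp[10][10] = 6, nothing longer is possible.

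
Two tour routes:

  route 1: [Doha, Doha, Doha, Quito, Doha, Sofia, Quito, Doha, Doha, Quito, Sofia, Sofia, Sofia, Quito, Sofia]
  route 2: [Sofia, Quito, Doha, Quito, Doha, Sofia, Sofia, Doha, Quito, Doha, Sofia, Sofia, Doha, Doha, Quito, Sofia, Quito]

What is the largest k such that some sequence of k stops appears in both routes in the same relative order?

Pick Doha [1,3], then Doha [2,5], then Doha [3,8], then Quito [4,9], then Doha [5,10], then Sofia [6,12], then Doha [8,13], then Doha [9,14], then Quito [10,15], then Sofia [13,16], then Quito [14,17]; all 11 stops appear in both, in order, and the DP table's final entry dp[15][17] is also 11, so no common subsequence is longer.

11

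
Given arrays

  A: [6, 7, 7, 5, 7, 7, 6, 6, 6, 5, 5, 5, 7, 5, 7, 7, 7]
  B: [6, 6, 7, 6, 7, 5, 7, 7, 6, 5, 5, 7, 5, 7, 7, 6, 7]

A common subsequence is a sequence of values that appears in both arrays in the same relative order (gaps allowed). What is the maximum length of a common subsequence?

14

Pick 6 at A[1]=B[2], 7 at A[2]=B[3], 7 at A[3]=B[5], 5 at A[4]=B[6], 7 at A[5]=B[7], 7 at A[6]=B[8], 6 at A[9]=B[9], 5 at A[11]=B[10], 5 at A[12]=B[11], 7 at A[13]=B[12], 5 at A[14]=B[13], 7 at A[15]=B[14], 7 at A[16]=B[15], 7 at A[17]=B[17]; all 14 values appear in both, in order, and the DP table's final entry dp[17][17] is also 14, so no common subsequence is longer.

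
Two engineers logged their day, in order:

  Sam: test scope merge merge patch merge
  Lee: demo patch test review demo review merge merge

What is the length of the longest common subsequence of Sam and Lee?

One common subsequence of length 3: test (Sam #1, Lee #3) → merge (Sam #4, Lee #7) → merge (Sam #6, Lee #8), and the DP table's final entry dp[6][8] is also 3, so no common subsequence is longer.

3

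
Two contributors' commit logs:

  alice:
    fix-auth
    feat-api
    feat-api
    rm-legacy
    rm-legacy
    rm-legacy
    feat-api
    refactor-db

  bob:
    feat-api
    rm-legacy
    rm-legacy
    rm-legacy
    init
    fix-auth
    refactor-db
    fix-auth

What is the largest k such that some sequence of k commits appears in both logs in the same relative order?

5

One common subsequence of length 5: feat-api at alice[3]=bob[1], rm-legacy at alice[4]=bob[2], rm-legacy at alice[5]=bob[3], rm-legacy at alice[6]=bob[4], refactor-db at alice[8]=bob[7]. dp[8][8] = 5 confirms this is the maximum.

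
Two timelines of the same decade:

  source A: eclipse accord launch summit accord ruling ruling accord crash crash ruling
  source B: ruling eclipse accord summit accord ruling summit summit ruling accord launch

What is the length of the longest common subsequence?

One common subsequence of length 7: eclipse [1,2] → accord [2,3] → summit [4,4] → accord [5,5] → ruling [6,6] → ruling [7,9] → accord [8,10]. dp[11][11] = 7 confirms this is the maximum.

7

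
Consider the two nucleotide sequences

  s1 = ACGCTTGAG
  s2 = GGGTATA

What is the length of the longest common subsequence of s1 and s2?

4

One common subsequence of length 4: G [3,3]; then T [5,4]; then T [6,6]; then A [8,7]. Since dp[9][7] = 4, nothing longer is possible.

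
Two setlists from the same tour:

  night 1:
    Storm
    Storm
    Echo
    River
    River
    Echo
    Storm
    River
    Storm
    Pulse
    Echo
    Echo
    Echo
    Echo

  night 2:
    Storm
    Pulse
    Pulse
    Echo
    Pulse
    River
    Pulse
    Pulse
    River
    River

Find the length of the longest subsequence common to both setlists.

Taking Storm at night 1[1]=night 2[1] → Echo at night 1[3]=night 2[4] → River at night 1[4]=night 2[6] → River at night 1[5]=night 2[9] → River at night 1[8]=night 2[10] gives a common subsequence of length 5, and the DP table's final entry dp[14][10] is also 5, so no common subsequence is longer.

5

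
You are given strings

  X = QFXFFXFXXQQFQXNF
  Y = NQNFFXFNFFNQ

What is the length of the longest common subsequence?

7

Pick Q at X[1]=Y[2], F at X[2]=Y[5], X at X[3]=Y[6], F at X[4]=Y[7], F at X[5]=Y[9], F at X[7]=Y[10], Q at X[13]=Y[12]; all 7 characters appear in both, in order. Since dp[16][12] = 7, nothing longer is possible.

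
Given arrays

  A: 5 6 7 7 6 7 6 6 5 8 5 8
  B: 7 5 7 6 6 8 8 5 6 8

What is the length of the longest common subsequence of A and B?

Let dp[i][j] be the LCS length of the first i values of A and the first j values of B. dp[i][j] = dp[i-1][j-1]+1 when the i-th and j-th values match, else max(dp[i-1][j], dp[i][j-1]).
    ·  7  5  7  6  6  8  8  5  6  8
 ·  0  0  0  0  0  0  0  0  0  0  0
 5  0  0  1  1  1  1  1  1  1  1  1
 6  0  0  1  1  2  2  2  2  2  2  2
 7  0  1  1  2  2  2  2  2  2  2  2
 7  0  1  1  2  2  2  2  2  2  2  2
 6  0  1  1  2  3  3  3  3  3  3  3
 7  0  1  1  2  3  3  3  3  3  3  3
 6  0  1  1  2  3  4  4  4  4  4  4
 6  0  1  1  2  3  4  4  4  4  5  5
 5  0  1  2  2  3  4  4  4  5  5  5
 8  0  1  2  2  3  4  5  5  5  5  6
 5  0  1  2  2  3  4  5  5  6  6  6
 8  0  1  2  2  3  4  5  6  6  6  7
dp[12][10] = 7. One LCS (by backtracking along matches): 5, 7, 6, 6, 8, 5, 8.

7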